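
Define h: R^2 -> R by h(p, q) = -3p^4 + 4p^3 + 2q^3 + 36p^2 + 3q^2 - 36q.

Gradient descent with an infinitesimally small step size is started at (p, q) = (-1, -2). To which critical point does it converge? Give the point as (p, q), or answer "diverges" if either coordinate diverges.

h is separable, so gradient descent decouples: p follows -∂h/∂p, q follows -∂h/∂q.
∂h/∂p = -12p(p - 3)(p + 2); at p=-1 this is -48, so p increases.
∂h/∂q = 6(q - 2)(q + 3); at q=-2 this is -24, so q increases.
p converges to its nearest critical value 0 (a local min of the p-part); q converges to 2. The iterate converges to (0, 2).

(0, 2)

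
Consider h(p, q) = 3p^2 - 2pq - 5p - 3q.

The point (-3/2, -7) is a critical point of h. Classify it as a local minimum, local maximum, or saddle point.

saddle point

The Hessian of h is constant: H = [[6, -2], [-2, 0]].
det(H) = 6·0 − (-2)² = -4.
Since det(H) < 0, H is indefinite and the critical point is a saddle point.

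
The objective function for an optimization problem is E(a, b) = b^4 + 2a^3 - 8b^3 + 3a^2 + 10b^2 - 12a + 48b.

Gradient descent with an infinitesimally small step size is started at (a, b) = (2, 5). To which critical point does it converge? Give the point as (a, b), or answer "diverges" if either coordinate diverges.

E is separable, so gradient descent decouples: a follows -∂E/∂a, b follows -∂E/∂b.
∂E/∂a = 6(a - 1)(a + 2); at a=2 this is 24, so a decreases.
∂E/∂b = 4(b - 4)(b - 3)(b + 1); at b=5 this is 48, so b decreases.
a converges to its nearest critical value 1 (a local min of the a-part); b converges to 4. The iterate converges to (1, 4).

(1, 4)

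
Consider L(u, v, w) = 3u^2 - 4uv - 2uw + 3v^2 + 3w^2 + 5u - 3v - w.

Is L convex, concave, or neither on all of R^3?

convex

L is quadratic, so its Hessian is the constant matrix H = [[6, -4, -2], [-4, 6, 0], [-2, 0, 6]].
Leading principal minors: 6, 20, 96.
All positive ⇒ H ≻ 0 ⇒ convex.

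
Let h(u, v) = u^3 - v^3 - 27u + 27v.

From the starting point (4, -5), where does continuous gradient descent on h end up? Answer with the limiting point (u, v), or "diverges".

(3, -3)

h is separable, so gradient descent decouples: u follows -∂h/∂u, v follows -∂h/∂v.
∂h/∂u = 3(u - 3)(u + 3); at u=4 this is 21, so u decreases.
∂h/∂v = -3(v - 3)(v + 3); at v=-5 this is -48, so v increases.
u converges to its nearest critical value 3 (a local min of the u-part); v converges to -3. The iterate converges to (3, -3).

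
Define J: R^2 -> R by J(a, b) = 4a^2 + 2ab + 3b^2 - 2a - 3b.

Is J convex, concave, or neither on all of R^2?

convex

J is quadratic, so its Hessian is the constant matrix H = [[8, 2], [2, 6]].
det(H) = 44, tr(H) = 14.
det(H) > 0 and tr(H) > 0, so H is positive definite everywhere: convex.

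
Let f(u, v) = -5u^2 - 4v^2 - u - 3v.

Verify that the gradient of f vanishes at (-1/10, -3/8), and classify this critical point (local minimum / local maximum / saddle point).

∇f = (-10u - 1, -8v - 3); substituting (-1/10, -3/8) gives ∇f = (0, 0), so (-1/10, -3/8) is indeed a critical point.
The Hessian of f is constant: H = [[-10, 0], [0, -8]].
det(H) = (-10)·(-8) − 0² = 80.
det(H) > 0 and tr(H) = -18 < 0, so H is negative definite and the point is a local maximum.

local maximum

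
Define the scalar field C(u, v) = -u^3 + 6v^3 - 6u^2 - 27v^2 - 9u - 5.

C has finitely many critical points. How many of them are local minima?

1

C separates as a function of u plus a function of v, so ∇C=0 decouples.
∂C/∂u = -3(u + 1)(u + 3) = 0 at u ∈ {-3, -1}; ∂C/∂v = 18v(v - 3) = 0 at v ∈ {0, 3}.
The Hessian is diagonal: diag(C_uu, C_vv). Second derivatives: C_uu(-3)=6, C_uu(-1)=-6; C_vv(0)=-54, C_vv(3)=54.
Local minima occur where both diagonal entries positive: (-3, 3). Count: 1.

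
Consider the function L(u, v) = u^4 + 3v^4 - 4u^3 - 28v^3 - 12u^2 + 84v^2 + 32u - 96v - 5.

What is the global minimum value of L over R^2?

L(u,v) separates as P(u) + Q(v) − 5, so its minimum is min P + min Q − 5.
P'(u) = 4(u - 4)(u - 1)(u + 2) vanishes at u ∈ {-2, 1, 4}; Q'(v) = 12(v - 4)(v - 2)(v - 1) vanishes at v ∈ {1, 2, 4}.
Local minima of P (where P''>0): P(-2)=-64, P(4)=-64. Local minima of Q: Q(1)=-37, Q(4)=-64.
So the global minimum of L is P(-2) + Q(4) − 5 = -64 − 64 − 5 = -133, attained at (-2, 4).

-133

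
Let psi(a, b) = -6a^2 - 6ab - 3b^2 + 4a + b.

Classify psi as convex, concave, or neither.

concave

psi is quadratic, so its Hessian is the constant matrix H = [[-12, -6], [-6, -6]].
det(H) = 36, tr(H) = -18.
det(H) > 0 and tr(H) < 0, so H is negative definite everywhere: concave.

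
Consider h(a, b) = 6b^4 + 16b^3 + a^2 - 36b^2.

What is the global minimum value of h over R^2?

h(a,b) separates as P(a) + Q(b), so its minimum is min P + min Q.
P'(a) = 2a vanishes at a ∈ {0}; Q'(b) = 24b(b - 1)(b + 3) vanishes at b ∈ {-3, 0, 1}.
Local minima of P (where P''>0): P(0)=0. Local minima of Q: Q(-3)=-270, Q(1)=-14.
So the global minimum of h is P(0) + Q(-3) = 0 − 270 = -270, attained at (0, -3).

-270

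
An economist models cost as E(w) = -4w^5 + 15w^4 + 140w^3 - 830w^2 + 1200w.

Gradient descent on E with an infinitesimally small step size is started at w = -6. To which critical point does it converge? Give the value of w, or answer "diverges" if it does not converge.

E'(w) = -20(w - 4)(w - 3)(w - 1)(w + 5), so E'(-6) = -12600.
Gradient descent moves in the -E' direction, i.e. w is increasing.
The nearest critical point in that direction is w = -5, where E'' = 8640 > 0 (a local minimum). The iterate converges there.

-5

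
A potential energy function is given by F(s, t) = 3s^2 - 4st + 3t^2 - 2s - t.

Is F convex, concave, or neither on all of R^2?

convex

F is quadratic, so its Hessian is the constant matrix H = [[6, -4], [-4, 6]].
det(H) = 20, tr(H) = 12.
det(H) > 0 and tr(H) > 0, so H is positive definite everywhere: convex.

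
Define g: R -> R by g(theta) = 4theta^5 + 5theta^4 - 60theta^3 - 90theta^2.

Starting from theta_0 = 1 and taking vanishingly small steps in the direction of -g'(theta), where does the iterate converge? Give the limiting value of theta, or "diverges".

3

g'(theta) = 20theta(theta - 3)(theta + 1)(theta + 3), so g'(1) = -320.
Gradient descent moves in the -g' direction, i.e. theta is increasing.
The nearest critical point in that direction is theta = 3, where g'' = 1440 > 0 (a local minimum). The iterate converges there.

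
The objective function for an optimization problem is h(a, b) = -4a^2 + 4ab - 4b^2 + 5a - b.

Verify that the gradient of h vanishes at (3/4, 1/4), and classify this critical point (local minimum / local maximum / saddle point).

local maximum

∇h = (-8a + 4b + 5, 4a - 8b - 1); substituting (3/4, 1/4) gives ∇h = (0, 0), so (3/4, 1/4) is indeed a critical point.
The Hessian of h is constant: H = [[-8, 4], [4, -8]].
det(H) = (-8)·(-8) − 4² = 48.
det(H) > 0 and tr(H) = -16 < 0, so H is negative definite and the point is a local maximum.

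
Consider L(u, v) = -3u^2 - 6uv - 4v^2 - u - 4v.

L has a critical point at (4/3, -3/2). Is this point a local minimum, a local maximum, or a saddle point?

The Hessian of L is constant: H = [[-6, -6], [-6, -8]].
det(H) = (-6)·(-8) − (-6)² = 12.
det(H) > 0 and tr(H) = -14 < 0, so H is negative definite and the point is a local maximum.

local maximum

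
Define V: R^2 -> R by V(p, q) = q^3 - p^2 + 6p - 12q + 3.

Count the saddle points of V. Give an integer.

1

V separates as a function of p plus a function of q, so ∇V=0 decouples.
∂V/∂p = -2(p - 3) = 0 at p ∈ {3}; ∂V/∂q = 3(q - 2)(q + 2) = 0 at q ∈ {-2, 2}.
The Hessian is diagonal: diag(V_pp, V_qq). Second derivatives: V_pp(3)=-2; V_qq(-2)=-12, V_qq(2)=12.
Saddle points occur where the two diagonal entries have opposite signs: (3, 2). Count: 1.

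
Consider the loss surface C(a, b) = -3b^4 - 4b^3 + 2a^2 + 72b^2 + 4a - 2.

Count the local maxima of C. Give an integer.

0

C separates as a function of a plus a function of b, so ∇C=0 decouples.
∂C/∂a = 4(a + 1) = 0 at a ∈ {-1}; ∂C/∂b = -12b(b - 3)(b + 4) = 0 at b ∈ {-4, 0, 3}.
The Hessian is diagonal: diag(C_aa, C_bb). Second derivatives: C_aa(-1)=4; C_bb(-4)=-336, C_bb(0)=144, C_bb(3)=-252.
Local maxima occur where both diagonal entries negative: none. Count: 0.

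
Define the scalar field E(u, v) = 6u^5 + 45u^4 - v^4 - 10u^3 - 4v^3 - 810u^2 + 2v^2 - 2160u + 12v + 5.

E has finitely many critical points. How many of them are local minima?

2

E separates as a function of u plus a function of v, so ∇E=0 decouples.
∂E/∂u = 30(u - 3)(u + 2)(u + 3)(u + 4) = 0 at u ∈ {-4, -3, -2, 3}; ∂E/∂v = -4(v - 1)(v + 1)(v + 3) = 0 at v ∈ {-3, -1, 1}.
The Hessian is diagonal: diag(E_uu, E_vv). Second derivatives: E_uu(-4)=-420, E_uu(-3)=180, E_uu(-2)=-300, E_uu(3)=6300; E_vv(-3)=-32, E_vv(-1)=16, E_vv(1)=-32.
Local minima occur where both diagonal entries positive: (-3, -1), (3, -1). Count: 2.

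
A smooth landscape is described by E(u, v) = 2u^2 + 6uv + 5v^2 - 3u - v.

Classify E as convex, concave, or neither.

E is quadratic, so its Hessian is the constant matrix H = [[4, 6], [6, 10]].
det(H) = 4, tr(H) = 14.
det(H) > 0 and tr(H) > 0, so H is positive definite everywhere: convex.

convex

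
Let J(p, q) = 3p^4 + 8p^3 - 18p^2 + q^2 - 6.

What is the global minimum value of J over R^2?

J(p,q) separates as A(p) + B(q) − 6, so its minimum is min A + min B − 6.
A'(p) = 12p(p - 1)(p + 3) vanishes at p ∈ {-3, 0, 1}; B'(q) = 2q vanishes at q ∈ {0}.
Local minima of A (where A''>0): A(-3)=-135, A(1)=-7. Local minima of B: B(0)=0.
So the global minimum of J is A(-3) + B(0) − 6 = -135 + 0 − 6 = -141, attained at (-3, 0).

-141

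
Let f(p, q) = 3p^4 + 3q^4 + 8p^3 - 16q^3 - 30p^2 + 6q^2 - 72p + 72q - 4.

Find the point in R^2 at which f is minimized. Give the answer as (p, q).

f(p,q) separates as A(p) + B(q) − 4, so its minimum is min A + min B − 4.
A'(p) = 12(p - 2)(p + 1)(p + 3) vanishes at p ∈ {-3, -1, 2}; B'(q) = 12(q - 3)(q - 2)(q + 1) vanishes at q ∈ {-1, 2, 3}.
Local minima of A (where A''>0): A(-3)=-27, A(2)=-152. Local minima of B: B(-1)=-47, B(3)=81.
So the global minimum of f is A(2) + B(-1) − 4 = -152 − 47 − 4 = -203, attained at (2, -1).

(2, -1)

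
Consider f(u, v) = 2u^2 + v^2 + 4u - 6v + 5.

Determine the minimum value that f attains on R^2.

f(u,v) separates as P(u) + Q(v) + 5, so its minimum is min P + min Q + 5.
P'(u) = 4u + 4 vanishes at u ∈ {-1}; Q'(v) = 2v - 6 vanishes at v ∈ {3}.
Local minima of P (where P''>0): P(-1)=-2. Local minima of Q: Q(3)=-9.
So the global minimum of f is P(-1) + Q(3) + 5 = -2 − 9 + 5 = -6, attained at (-1, 3).

-6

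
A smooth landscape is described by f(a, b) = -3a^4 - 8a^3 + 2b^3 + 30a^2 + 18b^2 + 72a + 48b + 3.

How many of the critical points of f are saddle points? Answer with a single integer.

3

f separates as a function of a plus a function of b, so ∇f=0 decouples.
∂f/∂a = -12(a - 2)(a + 1)(a + 3) = 0 at a ∈ {-3, -1, 2}; ∂f/∂b = 6(b + 2)(b + 4) = 0 at b ∈ {-4, -2}.
The Hessian is diagonal: diag(f_aa, f_bb). Second derivatives: f_aa(-3)=-120, f_aa(-1)=72, f_aa(2)=-180; f_bb(-4)=-12, f_bb(-2)=12.
Saddle points occur where the two diagonal entries have opposite signs: (-3, -2), (-1, -4), (2, -2). Count: 3.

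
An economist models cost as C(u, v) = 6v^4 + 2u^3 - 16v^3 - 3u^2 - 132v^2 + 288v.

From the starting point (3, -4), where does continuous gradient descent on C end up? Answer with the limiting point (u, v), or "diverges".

C is separable, so gradient descent decouples: u follows -∂C/∂u, v follows -∂C/∂v.
∂C/∂u = 6u(u - 1); at u=3 this is 36, so u decreases.
∂C/∂v = 24(v - 4)(v - 1)(v + 3); at v=-4 this is -960, so v increases.
u converges to its nearest critical value 1 (a local min of the u-part); v converges to -3. The iterate converges to (1, -3).

(1, -3)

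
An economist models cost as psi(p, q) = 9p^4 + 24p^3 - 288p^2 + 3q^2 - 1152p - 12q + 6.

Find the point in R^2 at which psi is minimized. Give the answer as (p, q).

(4, 2)

psi(p,q) separates as A(p) + B(q) + 6, so its minimum is min A + min B + 6.
A'(p) = 36(p - 4)(p + 2)(p + 4) vanishes at p ∈ {-4, -2, 4}; B'(q) = 6q - 12 vanishes at q ∈ {2}.
Local minima of A (where A''>0): A(-4)=768, A(4)=-5376. Local minima of B: B(2)=-12.
So the global minimum of psi is A(4) + B(2) + 6 = -5376 − 12 + 6 = -5382, attained at (4, 2).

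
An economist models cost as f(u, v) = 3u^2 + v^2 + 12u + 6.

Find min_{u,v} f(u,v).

f(u,v) separates as P(u) + Q(v) + 6, so its minimum is min P + min Q + 6.
P'(u) = 6u + 12 vanishes at u ∈ {-2}; Q'(v) = 2v vanishes at v ∈ {0}.
Local minima of P (where P''>0): P(-2)=-12. Local minima of Q: Q(0)=0.
So the global minimum of f is P(-2) + Q(0) + 6 = -12 + 0 + 6 = -6, attained at (-2, 0).

-6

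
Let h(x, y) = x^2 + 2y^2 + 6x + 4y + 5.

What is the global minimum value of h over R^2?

-6

h(x,y) separates as P(x) + Q(y) + 5, so its minimum is min P + min Q + 5.
P'(x) = 2x + 6 vanishes at x ∈ {-3}; Q'(y) = 4y + 4 vanishes at y ∈ {-1}.
Local minima of P (where P''>0): P(-3)=-9. Local minima of Q: Q(-1)=-2.
So the global minimum of h is P(-3) + Q(-1) + 5 = -9 − 2 + 5 = -6, attained at (-3, -1).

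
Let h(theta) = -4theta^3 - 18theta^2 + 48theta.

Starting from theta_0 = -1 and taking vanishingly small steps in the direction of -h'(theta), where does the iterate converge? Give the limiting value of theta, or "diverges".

-4

h'(theta) = -12(theta - 1)(theta + 4), so h'(-1) = 72.
Gradient descent moves in the -h' direction, i.e. theta is decreasing.
The nearest critical point in that direction is theta = -4, where h'' = 60 > 0 (a local minimum). The iterate converges there.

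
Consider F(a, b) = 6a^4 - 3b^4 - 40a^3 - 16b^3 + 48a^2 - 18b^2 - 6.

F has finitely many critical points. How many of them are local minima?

2

F separates as a function of a plus a function of b, so ∇F=0 decouples.
∂F/∂a = 24a(a - 4)(a - 1) = 0 at a ∈ {0, 1, 4}; ∂F/∂b = -12b(b + 1)(b + 3) = 0 at b ∈ {-3, -1, 0}.
The Hessian is diagonal: diag(F_aa, F_bb). Second derivatives: F_aa(0)=96, F_aa(1)=-72, F_aa(4)=288; F_bb(-3)=-72, F_bb(-1)=24, F_bb(0)=-36.
Local minima occur where both diagonal entries positive: (0, -1), (4, -1). Count: 2.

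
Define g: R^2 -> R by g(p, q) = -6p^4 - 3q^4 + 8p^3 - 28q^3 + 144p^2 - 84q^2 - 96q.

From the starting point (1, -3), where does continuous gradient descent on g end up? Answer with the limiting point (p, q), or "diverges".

g is separable, so gradient descent decouples: p follows -∂g/∂p, q follows -∂g/∂q.
∂g/∂p = -24p(p - 4)(p + 3); at p=1 this is 288, so p decreases.
∂g/∂q = -12(q + 1)(q + 2)(q + 4); at q=-3 this is -24, so q increases.
p converges to its nearest critical value 0 (a local min of the p-part); q converges to -2. The iterate converges to (0, -2).

(0, -2)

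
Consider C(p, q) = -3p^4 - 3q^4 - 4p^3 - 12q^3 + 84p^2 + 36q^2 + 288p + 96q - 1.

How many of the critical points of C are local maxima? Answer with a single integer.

4

C separates as a function of p plus a function of q, so ∇C=0 decouples.
∂C/∂p = -12(p - 4)(p + 2)(p + 3) = 0 at p ∈ {-3, -2, 4}; ∂C/∂q = -12(q - 2)(q + 1)(q + 4) = 0 at q ∈ {-4, -1, 2}.
The Hessian is diagonal: diag(C_pp, C_qq). Second derivatives: C_pp(-3)=-84, C_pp(-2)=72, C_pp(4)=-504; C_qq(-4)=-216, C_qq(-1)=108, C_qq(2)=-216.
Local maxima occur where both diagonal entries negative: (-3, -4), (-3, 2), (4, -4), (4, 2). Count: 4.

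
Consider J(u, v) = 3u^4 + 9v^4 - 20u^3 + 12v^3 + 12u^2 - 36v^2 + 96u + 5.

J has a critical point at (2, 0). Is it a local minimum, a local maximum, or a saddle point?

local maximum

The mixed partial ∂²J/∂u∂v is 0, so the Hessian at any point is diag(J_uu, J_vv) = diag(12(3u^2 - 10u + 2), 36(3v^2 + 2v - 2)).
At (2, 0): H = diag(-72, -72).
Both eigenvalues are negative, so H is negative definite: a local maximum.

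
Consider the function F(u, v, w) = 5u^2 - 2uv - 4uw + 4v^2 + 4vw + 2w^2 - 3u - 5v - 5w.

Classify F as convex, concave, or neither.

convex

F is quadratic, so its Hessian is the constant matrix H = [[10, -2, -4], [-2, 8, 4], [-4, 4, 4]].
Leading principal minors: 10, 76, 80.
All positive ⇒ H ≻ 0 ⇒ convex.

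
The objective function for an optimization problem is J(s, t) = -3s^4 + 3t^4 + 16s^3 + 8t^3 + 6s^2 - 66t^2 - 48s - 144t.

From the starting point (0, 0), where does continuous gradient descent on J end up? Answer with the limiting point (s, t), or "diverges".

(1, 3)

J is separable, so gradient descent decouples: s follows -∂J/∂s, t follows -∂J/∂t.
∂J/∂s = -12(s - 4)(s - 1)(s + 1); at s=0 this is -48, so s increases.
∂J/∂t = 12(t - 3)(t + 1)(t + 4); at t=0 this is -144, so t increases.
s converges to its nearest critical value 1 (a local min of the s-part); t converges to 3. The iterate converges to (1, 3).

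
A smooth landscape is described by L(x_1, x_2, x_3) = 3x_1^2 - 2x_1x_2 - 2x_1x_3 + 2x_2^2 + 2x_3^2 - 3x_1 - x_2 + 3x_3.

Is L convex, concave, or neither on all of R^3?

L is quadratic, so its Hessian is the constant matrix H = [[6, -2, -2], [-2, 4, 0], [-2, 0, 4]].
Leading principal minors: 6, 20, 64.
All positive ⇒ H ≻ 0 ⇒ convex.

convex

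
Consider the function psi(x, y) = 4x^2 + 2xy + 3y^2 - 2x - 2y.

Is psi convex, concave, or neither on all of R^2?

psi is quadratic, so its Hessian is the constant matrix H = [[8, 2], [2, 6]].
det(H) = 44, tr(H) = 14.
det(H) > 0 and tr(H) > 0, so H is positive definite everywhere: convex.

convex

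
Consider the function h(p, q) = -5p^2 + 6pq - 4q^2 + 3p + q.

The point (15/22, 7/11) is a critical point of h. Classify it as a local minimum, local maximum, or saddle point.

The Hessian of h is constant: H = [[-10, 6], [6, -8]].
det(H) = (-10)·(-8) − 6² = 44.
det(H) > 0 and tr(H) = -18 < 0, so H is negative definite and the point is a local maximum.

local maximum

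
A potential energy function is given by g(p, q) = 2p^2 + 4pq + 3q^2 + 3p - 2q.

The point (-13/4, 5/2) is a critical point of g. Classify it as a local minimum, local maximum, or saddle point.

local minimum

The Hessian of g is constant: H = [[4, 4], [4, 6]].
det(H) = 4·6 − 4² = 8.
det(H) > 0 and tr(H) = 10 > 0, so H is positive definite and the point is a local minimum.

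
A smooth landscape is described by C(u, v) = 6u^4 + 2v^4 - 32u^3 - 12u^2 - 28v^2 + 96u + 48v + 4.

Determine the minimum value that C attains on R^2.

-550

C(u,v) separates as P(u) + Q(v) + 4, so its minimum is min P + min Q + 4.
P'(u) = 24(u - 4)(u - 1)(u + 1) vanishes at u ∈ {-1, 1, 4}; Q'(v) = 8(v - 2)(v - 1)(v + 3) vanishes at v ∈ {-3, 1, 2}.
Local minima of P (where P''>0): P(-1)=-70, P(4)=-320. Local minima of Q: Q(-3)=-234, Q(2)=16.
So the global minimum of C is P(4) + Q(-3) + 4 = -320 − 234 + 4 = -550, attained at (4, -3).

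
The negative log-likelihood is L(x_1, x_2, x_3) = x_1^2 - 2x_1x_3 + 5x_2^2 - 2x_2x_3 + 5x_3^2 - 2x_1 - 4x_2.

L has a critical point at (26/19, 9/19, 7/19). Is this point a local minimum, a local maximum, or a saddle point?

The Hessian is constant: H = [[2, 0, -2], [0, 10, -2], [-2, -2, 10]].
Leading principal minors: Δ₁ = 2, Δ₂ = 20, Δ₃ = 152.
All leading minors are positive, so H is positive definite: a local minimum.

local minimum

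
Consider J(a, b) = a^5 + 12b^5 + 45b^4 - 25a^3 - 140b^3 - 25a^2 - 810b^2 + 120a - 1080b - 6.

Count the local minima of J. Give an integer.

4

J separates as a function of a plus a function of b, so ∇J=0 decouples.
∂J/∂a = 5(a - 4)(a - 1)(a + 2)(a + 3) = 0 at a ∈ {-3, -2, 1, 4}; ∂J/∂b = 60(b - 3)(b + 1)(b + 2)(b + 3) = 0 at b ∈ {-3, -2, -1, 3}.
The Hessian is diagonal: diag(J_aa, J_bb). Second derivatives: J_aa(-3)=-140, J_aa(-2)=90, J_aa(1)=-180, J_aa(4)=630; J_bb(-3)=-720, J_bb(-2)=300, J_bb(-1)=-480, J_bb(3)=7200.
Local minima occur where both diagonal entries positive: (-2, -2), (-2, 3), (4, -2), (4, 3). Count: 4.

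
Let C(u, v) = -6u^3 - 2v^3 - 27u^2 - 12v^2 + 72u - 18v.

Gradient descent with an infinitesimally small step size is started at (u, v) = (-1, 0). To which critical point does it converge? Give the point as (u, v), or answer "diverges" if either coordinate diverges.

diverges

C is separable, so gradient descent decouples: u follows -∂C/∂u, v follows -∂C/∂v.
∂C/∂u = -18(u - 1)(u + 4); at u=-1 this is 108, so u decreases.
∂C/∂v = -6(v + 1)(v + 3); at v=0 this is -18, so v increases.
The v-coordinate has no critical point in that direction and runs off to infinity.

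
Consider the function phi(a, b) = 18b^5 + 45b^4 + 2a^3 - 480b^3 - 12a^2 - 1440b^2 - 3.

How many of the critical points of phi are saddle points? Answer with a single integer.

phi separates as a function of a plus a function of b, so ∇phi=0 decouples.
∂phi/∂a = 6a(a - 4) = 0 at a ∈ {0, 4}; ∂phi/∂b = 90b(b - 4)(b + 2)(b + 4) = 0 at b ∈ {-4, -2, 0, 4}.
The Hessian is diagonal: diag(phi_aa, phi_bb). Second derivatives: phi_aa(0)=-24, phi_aa(4)=24; phi_bb(-4)=-5760, phi_bb(-2)=2160, phi_bb(0)=-2880, phi_bb(4)=17280.
Saddle points occur where the two diagonal entries have opposite signs: (0, -2), (0, 4), (4, -4), (4, 0). Count: 4.

4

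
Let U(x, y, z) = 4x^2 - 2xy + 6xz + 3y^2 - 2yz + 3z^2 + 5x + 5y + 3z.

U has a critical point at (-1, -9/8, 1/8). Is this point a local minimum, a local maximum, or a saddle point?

local minimum

The Hessian is constant: H = [[8, -2, 6], [-2, 6, -2], [6, -2, 6]].
Leading principal minors: Δ₁ = 8, Δ₂ = 44, Δ₃ = 64.
All leading minors are positive, so H is positive definite: a local minimum.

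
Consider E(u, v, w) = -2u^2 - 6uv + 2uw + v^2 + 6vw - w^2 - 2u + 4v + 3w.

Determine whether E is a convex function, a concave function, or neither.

neither

E is quadratic, so its Hessian is the constant matrix H = [[-4, -6, 2], [-6, 2, 6], [2, 6, -2]].
Leading principal minors: -4, -44, 80.
Neither pattern holds ⇒ H is indefinite ⇒ neither convex nor concave.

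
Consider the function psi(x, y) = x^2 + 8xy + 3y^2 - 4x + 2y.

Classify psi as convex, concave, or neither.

neither

psi is quadratic, so its Hessian is the constant matrix H = [[2, 8], [8, 6]].
det(H) = -52, tr(H) = 8.
det(H) < 0, so H is indefinite: neither convex nor concave.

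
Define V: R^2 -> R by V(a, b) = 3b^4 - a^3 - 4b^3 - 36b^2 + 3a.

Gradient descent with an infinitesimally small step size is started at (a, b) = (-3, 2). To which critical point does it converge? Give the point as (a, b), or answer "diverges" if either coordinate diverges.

V is separable, so gradient descent decouples: a follows -∂V/∂a, b follows -∂V/∂b.
∂V/∂a = -3(a - 1)(a + 1); at a=-3 this is -24, so a increases.
∂V/∂b = 12b(b - 3)(b + 2); at b=2 this is -96, so b increases.
a converges to its nearest critical value -1 (a local min of the a-part); b converges to 3. The iterate converges to (-1, 3).

(-1, 3)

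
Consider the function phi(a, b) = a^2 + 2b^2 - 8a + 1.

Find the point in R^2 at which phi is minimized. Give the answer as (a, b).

(4, 0)

phi(a,b) separates as P(a) + Q(b) + 1, so its minimum is min P + min Q + 1.
P'(a) = 2a - 8 vanishes at a ∈ {4}; Q'(b) = 4b vanishes at b ∈ {0}.
Local minima of P (where P''>0): P(4)=-16. Local minima of Q: Q(0)=0.
So the global minimum of phi is P(4) + Q(0) + 1 = -16 + 0 + 1 = -15, attained at (4, 0).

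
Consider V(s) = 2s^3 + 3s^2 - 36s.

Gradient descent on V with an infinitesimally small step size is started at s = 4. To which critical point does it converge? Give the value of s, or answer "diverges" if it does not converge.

V'(s) = 6(s - 2)(s + 3), so V'(4) = 84.
Gradient descent moves in the -V' direction, i.e. s is decreasing.
The nearest critical point in that direction is s = 2, where V'' = 30 > 0 (a local minimum). The iterate converges there.

2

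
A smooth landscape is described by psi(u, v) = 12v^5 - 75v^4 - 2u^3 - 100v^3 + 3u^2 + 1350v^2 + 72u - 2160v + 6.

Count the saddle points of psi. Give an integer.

4

psi separates as a function of u plus a function of v, so ∇psi=0 decouples.
∂psi/∂u = -6(u - 4)(u + 3) = 0 at u ∈ {-3, 4}; ∂psi/∂v = 60(v - 4)(v - 3)(v - 1)(v + 3) = 0 at v ∈ {-3, 1, 3, 4}.
The Hessian is diagonal: diag(psi_uu, psi_vv). Second derivatives: psi_uu(-3)=42, psi_uu(4)=-42; psi_vv(-3)=-10080, psi_vv(1)=1440, psi_vv(3)=-720, psi_vv(4)=1260.
Saddle points occur where the two diagonal entries have opposite signs: (-3, -3), (-3, 3), (4, 1), (4, 4). Count: 4.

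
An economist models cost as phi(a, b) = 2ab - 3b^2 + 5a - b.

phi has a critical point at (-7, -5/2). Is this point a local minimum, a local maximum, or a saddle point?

saddle point

The Hessian of phi is constant: H = [[0, 2], [2, -6]].
det(H) = 0·(-6) − 2² = -4.
Since det(H) < 0, H is indefinite and the critical point is a saddle point.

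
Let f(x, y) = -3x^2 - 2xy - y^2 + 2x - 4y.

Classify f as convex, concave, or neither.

f is quadratic, so its Hessian is the constant matrix H = [[-6, -2], [-2, -2]].
det(H) = 8, tr(H) = -8.
det(H) > 0 and tr(H) < 0, so H is negative definite everywhere: concave.

concave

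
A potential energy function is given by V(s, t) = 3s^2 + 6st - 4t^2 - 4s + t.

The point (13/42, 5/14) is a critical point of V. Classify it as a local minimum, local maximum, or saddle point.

saddle point

The Hessian of V is constant: H = [[6, 6], [6, -8]].
det(H) = 6·(-8) − 6² = -84.
Since det(H) < 0, H is indefinite and the critical point is a saddle point.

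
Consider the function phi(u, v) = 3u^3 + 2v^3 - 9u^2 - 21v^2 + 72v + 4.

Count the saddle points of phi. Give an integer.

2

phi separates as a function of u plus a function of v, so ∇phi=0 decouples.
∂phi/∂u = 9u(u - 2) = 0 at u ∈ {0, 2}; ∂phi/∂v = 6(v - 4)(v - 3) = 0 at v ∈ {3, 4}.
The Hessian is diagonal: diag(phi_uu, phi_vv). Second derivatives: phi_uu(0)=-18, phi_uu(2)=18; phi_vv(3)=-6, phi_vv(4)=6.
Saddle points occur where the two diagonal entries have opposite signs: (0, 4), (2, 3). Count: 2.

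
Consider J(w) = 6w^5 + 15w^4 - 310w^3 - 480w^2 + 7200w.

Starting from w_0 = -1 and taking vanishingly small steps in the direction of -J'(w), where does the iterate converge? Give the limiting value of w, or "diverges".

J'(w) = 30(w - 4)(w - 3)(w + 4)(w + 5), so J'(-1) = 7200.
Gradient descent moves in the -J' direction, i.e. w is decreasing.
The nearest critical point in that direction is w = -4, where J'' = 1680 > 0 (a local minimum). The iterate converges there.

-4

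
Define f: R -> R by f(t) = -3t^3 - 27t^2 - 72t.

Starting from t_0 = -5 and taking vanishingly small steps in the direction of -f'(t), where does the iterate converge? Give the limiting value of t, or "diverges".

f'(t) = -9(t + 2)(t + 4), so f'(-5) = -27.
Gradient descent moves in the -f' direction, i.e. t is increasing.
The nearest critical point in that direction is t = -4, where f'' = 18 > 0 (a local minimum). The iterate converges there.

-4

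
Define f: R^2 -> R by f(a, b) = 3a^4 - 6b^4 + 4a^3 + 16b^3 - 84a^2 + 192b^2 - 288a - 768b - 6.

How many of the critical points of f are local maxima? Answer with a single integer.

f separates as a function of a plus a function of b, so ∇f=0 decouples.
∂f/∂a = 12(a - 4)(a + 2)(a + 3) = 0 at a ∈ {-3, -2, 4}; ∂f/∂b = -24(b - 4)(b - 2)(b + 4) = 0 at b ∈ {-4, 2, 4}.
The Hessian is diagonal: diag(f_aa, f_bb). Second derivatives: f_aa(-3)=84, f_aa(-2)=-72, f_aa(4)=504; f_bb(-4)=-1152, f_bb(2)=288, f_bb(4)=-384.
Local maxima occur where both diagonal entries negative: (-2, -4), (-2, 4). Count: 2.

2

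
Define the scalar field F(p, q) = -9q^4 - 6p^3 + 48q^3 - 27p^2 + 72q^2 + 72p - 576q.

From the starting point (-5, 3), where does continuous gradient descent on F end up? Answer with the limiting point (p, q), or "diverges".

(-4, 2)

F is separable, so gradient descent decouples: p follows -∂F/∂p, q follows -∂F/∂q.
∂F/∂p = -18(p - 1)(p + 4); at p=-5 this is -108, so p increases.
∂F/∂q = -36(q - 4)(q - 2)(q + 2); at q=3 this is 180, so q decreases.
p converges to its nearest critical value -4 (a local min of the p-part); q converges to 2. The iterate converges to (-4, 2).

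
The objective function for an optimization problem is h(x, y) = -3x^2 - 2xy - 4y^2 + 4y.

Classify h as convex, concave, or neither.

concave

h is quadratic, so its Hessian is the constant matrix H = [[-6, -2], [-2, -8]].
det(H) = 44, tr(H) = -14.
det(H) > 0 and tr(H) < 0, so H is negative definite everywhere: concave.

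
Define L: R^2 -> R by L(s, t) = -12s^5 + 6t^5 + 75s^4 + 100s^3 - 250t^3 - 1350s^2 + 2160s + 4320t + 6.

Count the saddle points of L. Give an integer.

L separates as a function of s plus a function of t, so ∇L=0 decouples.
∂L/∂s = -60(s - 4)(s - 3)(s - 1)(s + 3) = 0 at s ∈ {-3, 1, 3, 4}; ∂L/∂t = 30(t - 4)(t - 3)(t + 3)(t + 4) = 0 at t ∈ {-4, -3, 3, 4}.
The Hessian is diagonal: diag(L_ss, L_tt). Second derivatives: L_ss(-3)=10080, L_ss(1)=-1440, L_ss(3)=720, L_ss(4)=-1260; L_tt(-4)=-1680, L_tt(-3)=1260, L_tt(3)=-1260, L_tt(4)=1680.
Saddle points occur where the two diagonal entries have opposite signs: (-3, -4), (-3, 3), (1, -3), (1, 4), (3, -4), (3, 3), (4, -3), (4, 4). Count: 8.

8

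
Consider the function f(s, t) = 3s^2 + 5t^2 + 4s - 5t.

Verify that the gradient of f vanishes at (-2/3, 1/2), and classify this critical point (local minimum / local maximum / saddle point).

∇f = (6s + 4, 10t - 5); substituting (-2/3, 1/2) gives ∇f = (0, 0), so (-2/3, 1/2) is indeed a critical point.
The Hessian of f is constant: H = [[6, 0], [0, 10]].
det(H) = 6·10 − 0² = 60.
det(H) > 0 and tr(H) = 16 > 0, so H is positive definite and the point is a local minimum.

local minimum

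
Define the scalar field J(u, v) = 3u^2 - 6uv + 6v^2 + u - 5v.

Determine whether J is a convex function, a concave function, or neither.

J is quadratic, so its Hessian is the constant matrix H = [[6, -6], [-6, 12]].
det(H) = 36, tr(H) = 18.
det(H) > 0 and tr(H) > 0, so H is positive definite everywhere: convex.

convex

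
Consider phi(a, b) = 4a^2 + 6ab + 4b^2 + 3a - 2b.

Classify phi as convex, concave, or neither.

phi is quadratic, so its Hessian is the constant matrix H = [[8, 6], [6, 8]].
det(H) = 28, tr(H) = 16.
det(H) > 0 and tr(H) > 0, so H is positive definite everywhere: convex.

convex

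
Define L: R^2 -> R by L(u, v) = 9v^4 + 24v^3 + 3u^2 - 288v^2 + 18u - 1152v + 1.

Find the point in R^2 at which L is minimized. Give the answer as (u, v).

L(u,v) separates as P(u) + Q(v) + 1, so its minimum is min P + min Q + 1.
P'(u) = 6u + 18 vanishes at u ∈ {-3}; Q'(v) = 36(v - 4)(v + 2)(v + 4) vanishes at v ∈ {-4, -2, 4}.
Local minima of P (where P''>0): P(-3)=-27. Local minima of Q: Q(-4)=768, Q(4)=-5376.
So the global minimum of L is P(-3) + Q(4) + 1 = -27 − 5376 + 1 = -5402, attained at (-3, 4).

(-3, 4)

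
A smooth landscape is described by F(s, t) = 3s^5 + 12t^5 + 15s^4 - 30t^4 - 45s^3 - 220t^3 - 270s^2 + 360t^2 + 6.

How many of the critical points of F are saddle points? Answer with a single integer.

8

F separates as a function of s plus a function of t, so ∇F=0 decouples.
∂F/∂s = 15s(s - 3)(s + 3)(s + 4) = 0 at s ∈ {-4, -3, 0, 3}; ∂F/∂t = 60t(t - 4)(t - 1)(t + 3) = 0 at t ∈ {-3, 0, 1, 4}.
The Hessian is diagonal: diag(F_ss, F_tt). Second derivatives: F_ss(-4)=-420, F_ss(-3)=270, F_ss(0)=-540, F_ss(3)=1890; F_tt(-3)=-5040, F_tt(0)=720, F_tt(1)=-720, F_tt(4)=5040.
Saddle points occur where the two diagonal entries have opposite signs: (-4, 0), (-4, 4), (-3, -3), (-3, 1), (0, 0), (0, 4), (3, -3), (3, 1). Count: 8.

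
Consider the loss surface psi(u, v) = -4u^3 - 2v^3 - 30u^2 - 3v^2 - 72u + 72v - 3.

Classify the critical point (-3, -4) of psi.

The mixed partial ∂²psi/∂u∂v is 0, so the Hessian at any point is diag(psi_uu, psi_vv) = diag(-12(2u + 5), -6(2v + 1)).
At (-3, -4): H = diag(12, 42).
Both eigenvalues are positive, so H is positive definite: a local minimum.

local minimum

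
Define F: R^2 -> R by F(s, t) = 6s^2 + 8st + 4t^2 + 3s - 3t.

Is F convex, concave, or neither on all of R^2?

F is quadratic, so its Hessian is the constant matrix H = [[12, 8], [8, 8]].
det(H) = 32, tr(H) = 20.
det(H) > 0 and tr(H) > 0, so H is positive definite everywhere: convex.

convex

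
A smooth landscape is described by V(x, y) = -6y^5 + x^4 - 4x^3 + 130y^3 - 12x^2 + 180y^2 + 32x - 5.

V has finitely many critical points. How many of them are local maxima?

2

V separates as a function of x plus a function of y, so ∇V=0 decouples.
∂V/∂x = 4(x - 4)(x - 1)(x + 2) = 0 at x ∈ {-2, 1, 4}; ∂V/∂y = -30y(y - 4)(y + 1)(y + 3) = 0 at y ∈ {-3, -1, 0, 4}.
The Hessian is diagonal: diag(V_xx, V_yy). Second derivatives: V_xx(-2)=72, V_xx(1)=-36, V_xx(4)=72; V_yy(-3)=1260, V_yy(-1)=-300, V_yy(0)=360, V_yy(4)=-4200.
Local maxima occur where both diagonal entries negative: (1, -1), (1, 4). Count: 2.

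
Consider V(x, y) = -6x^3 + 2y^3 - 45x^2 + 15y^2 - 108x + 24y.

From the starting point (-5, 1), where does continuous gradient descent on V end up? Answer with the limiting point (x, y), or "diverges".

(-3, -1)

V is separable, so gradient descent decouples: x follows -∂V/∂x, y follows -∂V/∂y.
∂V/∂x = -18(x + 2)(x + 3); at x=-5 this is -108, so x increases.
∂V/∂y = 6(y + 1)(y + 4); at y=1 this is 60, so y decreases.
x converges to its nearest critical value -3 (a local min of the x-part); y converges to -1. The iterate converges to (-3, -1).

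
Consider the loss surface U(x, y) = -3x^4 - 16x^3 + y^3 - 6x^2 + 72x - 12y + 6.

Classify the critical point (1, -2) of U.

The mixed partial ∂²U/∂x∂y is 0, so the Hessian at any point is diag(U_xx, U_yy) = diag(-12(3x^2 + 8x + 1), 6y).
At (1, -2): H = diag(-144, -12).
Both eigenvalues are negative, so H is negative definite: a local maximum.

local maximum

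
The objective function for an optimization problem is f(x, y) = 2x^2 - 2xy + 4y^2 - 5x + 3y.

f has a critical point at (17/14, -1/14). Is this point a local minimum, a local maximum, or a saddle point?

local minimum

The Hessian of f is constant: H = [[4, -2], [-2, 8]].
det(H) = 4·8 − (-2)² = 28.
det(H) > 0 and tr(H) = 12 > 0, so H is positive definite and the point is a local minimum.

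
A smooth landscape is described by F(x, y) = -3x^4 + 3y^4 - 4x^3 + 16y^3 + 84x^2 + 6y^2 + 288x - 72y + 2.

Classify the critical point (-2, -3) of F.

local minimum

The mixed partial ∂²F/∂x∂y is 0, so the Hessian at any point is diag(F_xx, F_yy) = diag(12(-3x^2 - 2x + 14), 12(3y^2 + 8y + 1)).
At (-2, -3): H = diag(72, 48).
Both eigenvalues are positive, so H is positive definite: a local minimum.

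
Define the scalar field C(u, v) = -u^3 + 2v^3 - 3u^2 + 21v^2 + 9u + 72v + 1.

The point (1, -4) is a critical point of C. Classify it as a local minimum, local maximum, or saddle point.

The mixed partial ∂²C/∂u∂v is 0, so the Hessian at any point is diag(C_uu, C_vv) = diag(-6(u + 1), 6(2v + 7)).
At (1, -4): H = diag(-12, -6).
Both eigenvalues are negative, so H is negative definite: a local maximum.

local maximum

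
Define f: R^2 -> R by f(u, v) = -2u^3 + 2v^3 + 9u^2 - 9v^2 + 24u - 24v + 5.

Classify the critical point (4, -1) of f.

The mixed partial ∂²f/∂u∂v is 0, so the Hessian at any point is diag(f_uu, f_vv) = diag(6(-2u + 3), 6(2v - 3)).
At (4, -1): H = diag(-30, -30).
Both eigenvalues are negative, so H is negative definite: a local maximum.

local maximum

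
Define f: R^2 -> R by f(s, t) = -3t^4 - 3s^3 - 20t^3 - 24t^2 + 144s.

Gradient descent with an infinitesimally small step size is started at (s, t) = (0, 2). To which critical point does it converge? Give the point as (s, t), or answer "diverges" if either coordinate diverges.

f is separable, so gradient descent decouples: s follows -∂f/∂s, t follows -∂f/∂t.
∂f/∂s = -9(s - 4)(s + 4); at s=0 this is 144, so s decreases.
∂f/∂t = -12t(t + 1)(t + 4); at t=2 this is -432, so t increases.
The t-coordinate has no critical point in that direction and runs off to infinity.

diverges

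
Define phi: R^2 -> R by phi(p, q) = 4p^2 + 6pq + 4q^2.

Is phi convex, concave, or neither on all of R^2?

phi is quadratic, so its Hessian is the constant matrix H = [[8, 6], [6, 8]].
det(H) = 28, tr(H) = 16.
det(H) > 0 and tr(H) > 0, so H is positive definite everywhere: convex.

convex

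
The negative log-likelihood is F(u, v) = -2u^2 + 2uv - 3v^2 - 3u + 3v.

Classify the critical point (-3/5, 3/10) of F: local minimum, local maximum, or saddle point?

local maximum

The Hessian of F is constant: H = [[-4, 2], [2, -6]].
det(H) = (-4)·(-6) − 2² = 20.
det(H) > 0 and tr(H) = -10 < 0, so H is negative definite and the point is a local maximum.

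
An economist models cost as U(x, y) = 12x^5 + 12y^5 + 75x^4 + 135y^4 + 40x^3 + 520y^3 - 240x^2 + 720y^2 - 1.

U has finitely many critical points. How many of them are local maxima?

4

U separates as a function of x plus a function of y, so ∇U=0 decouples.
∂U/∂x = 60x(x - 1)(x + 2)(x + 4) = 0 at x ∈ {-4, -2, 0, 1}; ∂U/∂y = 60y(y + 2)(y + 3)(y + 4) = 0 at y ∈ {-4, -3, -2, 0}.
The Hessian is diagonal: diag(U_xx, U_yy). Second derivatives: U_xx(-4)=-2400, U_xx(-2)=720, U_xx(0)=-480, U_xx(1)=900; U_yy(-4)=-480, U_yy(-3)=180, U_yy(-2)=-240, U_yy(0)=1440.
Local maxima occur where both diagonal entries negative: (-4, -4), (-4, -2), (0, -4), (0, -2). Count: 4.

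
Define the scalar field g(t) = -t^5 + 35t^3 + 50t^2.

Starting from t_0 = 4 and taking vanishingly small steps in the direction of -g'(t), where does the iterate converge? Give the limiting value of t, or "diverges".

0

g'(t) = -5t(t - 5)(t + 1)(t + 4), so g'(4) = 800.
Gradient descent moves in the -g' direction, i.e. t is decreasing.
The nearest critical point in that direction is t = 0, where g'' = 100 > 0 (a local minimum). The iterate converges there.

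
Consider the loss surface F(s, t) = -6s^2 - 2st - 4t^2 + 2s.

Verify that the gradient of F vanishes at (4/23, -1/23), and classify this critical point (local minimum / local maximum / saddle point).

∇F = (-12s - 2t + 2, -2s - 8t); substituting (4/23, -1/23) gives ∇F = (0, 0), so (4/23, -1/23) is indeed a critical point.
The Hessian of F is constant: H = [[-12, -2], [-2, -8]].
det(H) = (-12)·(-8) − (-2)² = 92.
det(H) > 0 and tr(H) = -20 < 0, so H is negative definite and the point is a local maximum.

local maximum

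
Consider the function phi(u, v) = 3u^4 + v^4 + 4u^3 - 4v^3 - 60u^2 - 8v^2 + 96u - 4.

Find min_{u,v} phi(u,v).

-964

phi(u,v) separates as P(u) + Q(v) − 4, so its minimum is min P + min Q − 4.
P'(u) = 12(u - 2)(u - 1)(u + 4) vanishes at u ∈ {-4, 1, 2}; Q'(v) = 4v(v - 4)(v + 1) vanishes at v ∈ {-1, 0, 4}.
Local minima of P (where P''>0): P(-4)=-832, P(2)=32. Local minima of Q: Q(-1)=-3, Q(4)=-128.
So the global minimum of phi is P(-4) + Q(4) − 4 = -832 − 128 − 4 = -964, attained at (-4, 4).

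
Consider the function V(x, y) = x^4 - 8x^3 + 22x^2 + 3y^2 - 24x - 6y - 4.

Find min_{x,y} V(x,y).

-16

V(x,y) separates as P(x) + Q(y) − 4, so its minimum is min P + min Q − 4.
P'(x) = 4(x - 3)(x - 2)(x - 1) vanishes at x ∈ {1, 2, 3}; Q'(y) = 6y - 6 vanishes at y ∈ {1}.
Local minima of P (where P''>0): P(1)=-9, P(3)=-9. Local minima of Q: Q(1)=-3.
So the global minimum of V is P(1) + Q(1) − 4 = -9 − 3 − 4 = -16, attained at (1, 1).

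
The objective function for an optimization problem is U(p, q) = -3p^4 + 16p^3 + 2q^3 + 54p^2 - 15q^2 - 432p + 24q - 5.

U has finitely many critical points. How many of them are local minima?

1

U separates as a function of p plus a function of q, so ∇U=0 decouples.
∂U/∂p = -12(p - 4)(p - 3)(p + 3) = 0 at p ∈ {-3, 3, 4}; ∂U/∂q = 6(q - 4)(q - 1) = 0 at q ∈ {1, 4}.
The Hessian is diagonal: diag(U_pp, U_qq). Second derivatives: U_pp(-3)=-504, U_pp(3)=72, U_pp(4)=-84; U_qq(1)=-18, U_qq(4)=18.
Local minima occur where both diagonal entries positive: (3, 4). Count: 1.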